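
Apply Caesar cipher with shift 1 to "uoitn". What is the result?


Caesar cipher: shift "uoitn" by 1
  'u' (pos 20) + 1 = pos 21 = 'v'
  'o' (pos 14) + 1 = pos 15 = 'p'
  'i' (pos 8) + 1 = pos 9 = 'j'
  't' (pos 19) + 1 = pos 20 = 'u'
  'n' (pos 13) + 1 = pos 14 = 'o'
Result: vpjuo

vpjuo


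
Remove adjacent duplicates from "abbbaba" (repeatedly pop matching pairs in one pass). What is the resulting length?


Input: abbbaba
Stack-based adjacent duplicate removal:
  Read 'a': push. Stack: a
  Read 'b': push. Stack: ab
  Read 'b': matches stack top 'b' => pop. Stack: a
  Read 'b': push. Stack: ab
  Read 'a': push. Stack: aba
  Read 'b': push. Stack: abab
  Read 'a': push. Stack: ababa
Final stack: "ababa" (length 5)

5


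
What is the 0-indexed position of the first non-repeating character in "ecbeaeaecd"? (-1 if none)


Input: ecbeaeaecd
Character frequencies:
  'a': 2
  'b': 1
  'c': 2
  'd': 1
  'e': 4
Scanning left to right for freq == 1:
  Position 0 ('e'): freq=4, skip
  Position 1 ('c'): freq=2, skip
  Position 2 ('b'): unique! => answer = 2

2


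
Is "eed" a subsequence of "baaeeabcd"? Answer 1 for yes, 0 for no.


Check if "eed" is a subsequence of "baaeeabcd"
Greedy scan:
  Position 0 ('b'): no match needed
  Position 1 ('a'): no match needed
  Position 2 ('a'): no match needed
  Position 3 ('e'): matches sub[0] = 'e'
  Position 4 ('e'): matches sub[1] = 'e'
  Position 5 ('a'): no match needed
  Position 6 ('b'): no match needed
  Position 7 ('c'): no match needed
  Position 8 ('d'): matches sub[2] = 'd'
All 3 characters matched => is a subsequence

1


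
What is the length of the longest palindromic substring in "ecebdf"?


Input: "ecebdf"
Checking substrings for palindromes:
  [0:3] "ece" (len 3) => palindrome
Longest palindromic substring: "ece" with length 3

3


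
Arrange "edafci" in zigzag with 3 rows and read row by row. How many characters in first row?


Zigzag "edafci" into 3 rows:
Placing characters:
  'e' => row 0
  'd' => row 1
  'a' => row 2
  'f' => row 1
  'c' => row 0
  'i' => row 1
Rows:
  Row 0: "ec"
  Row 1: "dfi"
  Row 2: "a"
First row length: 2

2


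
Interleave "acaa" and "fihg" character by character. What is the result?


Interleaving "acaa" and "fihg":
  Position 0: 'a' from first, 'f' from second => "af"
  Position 1: 'c' from first, 'i' from second => "ci"
  Position 2: 'a' from first, 'h' from second => "ah"
  Position 3: 'a' from first, 'g' from second => "ag"
Result: afciahag

afciahag


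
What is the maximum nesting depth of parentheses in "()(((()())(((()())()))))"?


Input: "()(((()())(((()())()))))"
Tracking depth:
  Position 0 '(': depth becomes 1
  Position 1 ')': depth becomes 0
  Position 2 '(': depth becomes 1
  Position 3 '(': depth becomes 2
  Position 4 '(': depth becomes 3
  Position 5 '(': depth becomes 4
  Position 6 ')': depth becomes 3
  Position 7 '(': depth becomes 4
  Position 8 ')': depth becomes 3
  Position 9 ')': depth becomes 2
  Position 10 '(': depth becomes 3
  Position 11 '(': depth becomes 4
  Position 12 '(': depth becomes 5
  Position 13 '(': depth becomes 6
  Position 14 ')': depth becomes 5
  Position 15 '(': depth becomes 6
  Position 16 ')': depth becomes 5
  Position 17 ')': depth becomes 4
  Position 18 '(': depth becomes 5
  Position 19 ')': depth becomes 4
  Position 20 ')': depth becomes 3
  Position 21 ')': depth becomes 2
  Position 22 ')': depth becomes 1
  Position 23 ')': depth becomes 0
Maximum depth reached: 6

6


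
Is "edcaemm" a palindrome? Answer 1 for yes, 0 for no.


Input: edcaemm
Reversed: mmeacde
  Compare pos 0 ('e') with pos 6 ('m'): MISMATCH
  Compare pos 1 ('d') with pos 5 ('m'): MISMATCH
  Compare pos 2 ('c') with pos 4 ('e'): MISMATCH
Result: not a palindrome

0


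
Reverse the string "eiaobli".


Input: eiaobli
Reading characters right to left:
  Position 6: 'i'
  Position 5: 'l'
  Position 4: 'b'
  Position 3: 'o'
  Position 2: 'a'
  Position 1: 'i'
  Position 0: 'e'
Reversed: ilboaie

ilboaie


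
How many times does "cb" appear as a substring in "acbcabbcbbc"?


Searching for "cb" in "acbcabbcbbc"
Scanning each position:
  Position 0: "ac" => no
  Position 1: "cb" => MATCH
  Position 2: "bc" => no
  Position 3: "ca" => no
  Position 4: "ab" => no
  Position 5: "bb" => no
  Position 6: "bc" => no
  Position 7: "cb" => MATCH
  Position 8: "bb" => no
  Position 9: "bc" => no
Total occurrences: 2

2


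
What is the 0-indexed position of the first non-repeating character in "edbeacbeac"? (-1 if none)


Input: edbeacbeac
Character frequencies:
  'a': 2
  'b': 2
  'c': 2
  'd': 1
  'e': 3
Scanning left to right for freq == 1:
  Position 0 ('e'): freq=3, skip
  Position 1 ('d'): unique! => answer = 1

1


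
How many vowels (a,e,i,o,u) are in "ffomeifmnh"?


Input: ffomeifmnh
Checking each character:
  'f' at position 0: consonant
  'f' at position 1: consonant
  'o' at position 2: vowel (running total: 1)
  'm' at position 3: consonant
  'e' at position 4: vowel (running total: 2)
  'i' at position 5: vowel (running total: 3)
  'f' at position 6: consonant
  'm' at position 7: consonant
  'n' at position 8: consonant
  'h' at position 9: consonant
Total vowels: 3

3


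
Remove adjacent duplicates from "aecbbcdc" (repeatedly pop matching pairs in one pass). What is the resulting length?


Input: aecbbcdc
Stack-based adjacent duplicate removal:
  Read 'a': push. Stack: a
  Read 'e': push. Stack: ae
  Read 'c': push. Stack: aec
  Read 'b': push. Stack: aecb
  Read 'b': matches stack top 'b' => pop. Stack: aec
  Read 'c': matches stack top 'c' => pop. Stack: ae
  Read 'd': push. Stack: aed
  Read 'c': push. Stack: aedc
Final stack: "aedc" (length 4)

4


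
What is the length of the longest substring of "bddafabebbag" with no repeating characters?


Input: "bddafabebbag"
Sliding window (track last position of each char):
  Position 0 ('b'): window [0,0] length 1 -- new best
  Position 1 ('d'): window [0,1] length 2 -- new best
  Position 2 ('d'): repeat (last at 1), move window start to 2
  Position 2 ('d'): window [2,2] length 1
  Position 3 ('a'): window [2,3] length 2
  Position 4 ('f'): window [2,4] length 3 -- new best
  Position 5 ('a'): repeat (last at 3), move window start to 4
  Position 5 ('a'): window [4,5] length 2
  Position 6 ('b'): window [4,6] length 3
  Position 7 ('e'): window [4,7] length 4 -- new best
  Position 8 ('b'): repeat (last at 6), move window start to 7
  Position 8 ('b'): window [7,8] length 2
  Position 9 ('b'): repeat (last at 8), move window start to 9
  Position 9 ('b'): window [9,9] length 1
  Position 10 ('a'): window [9,10] length 2
  Position 11 ('g'): window [9,11] length 3
Longest substring with no repeats: "fabe" with length 4

4


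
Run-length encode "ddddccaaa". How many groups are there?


Input: ddddccaaa
Scanning for consecutive runs:
  Group 1: 'd' x 4 (positions 0-3)
  Group 2: 'c' x 2 (positions 4-5)
  Group 3: 'a' x 3 (positions 6-8)
Total groups: 3

3


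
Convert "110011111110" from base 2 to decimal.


Input: "110011111110" in base 2
Positional expansion:
  Digit '1' (value 1) x 2^11 = 2048
  Digit '1' (value 1) x 2^10 = 1024
  Digit '0' (value 0) x 2^9 = 0
  Digit '0' (value 0) x 2^8 = 0
  Digit '1' (value 1) x 2^7 = 128
  Digit '1' (value 1) x 2^6 = 64
  Digit '1' (value 1) x 2^5 = 32
  Digit '1' (value 1) x 2^4 = 16
  Digit '1' (value 1) x 2^3 = 8
  Digit '1' (value 1) x 2^2 = 4
  Digit '1' (value 1) x 2^1 = 2
  Digit '0' (value 0) x 2^0 = 0
Sum = 3326

3326


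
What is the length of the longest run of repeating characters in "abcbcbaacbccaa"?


Input: "abcbcbaacbccaa"
Scanning for longest run:
  Position 1 ('b'): new char, reset run to 1
  Position 2 ('c'): new char, reset run to 1
  Position 3 ('b'): new char, reset run to 1
  Position 4 ('c'): new char, reset run to 1
  Position 5 ('b'): new char, reset run to 1
  Position 6 ('a'): new char, reset run to 1
  Position 7 ('a'): continues run of 'a', length=2
  Position 8 ('c'): new char, reset run to 1
  Position 9 ('b'): new char, reset run to 1
  Position 10 ('c'): new char, reset run to 1
  Position 11 ('c'): continues run of 'c', length=2
  Position 12 ('a'): new char, reset run to 1
  Position 13 ('a'): continues run of 'a', length=2
Longest run: 'a' with length 2

2


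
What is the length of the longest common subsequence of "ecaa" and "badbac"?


LCS of "ecaa" and "badbac"
DP table:
           b    a    d    b    a    c
      0    0    0    0    0    0    0
  e   0    0    0    0    0    0    0
  c   0    0    0    0    0    0    1
  a   0    0    1    1    1    1    1
  a   0    0    1    1    1    2    2
LCS length = dp[4][6] = 2

2


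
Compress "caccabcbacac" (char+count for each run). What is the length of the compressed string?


Input: caccabcbacac
Runs:
  'c' x 1 => "c1"
  'a' x 1 => "a1"
  'c' x 2 => "c2"
  'a' x 1 => "a1"
  'b' x 1 => "b1"
  'c' x 1 => "c1"
  'b' x 1 => "b1"
  'a' x 1 => "a1"
  'c' x 1 => "c1"
  'a' x 1 => "a1"
  'c' x 1 => "c1"
Compressed: "c1a1c2a1b1c1b1a1c1a1c1"
Compressed length: 22

22


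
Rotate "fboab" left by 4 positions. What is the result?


Input: "fboab", rotate left by 4
First 4 characters: "fboa"
Remaining characters: "b"
Concatenate remaining + first: "b" + "fboa" = "bfboa"

bfboa


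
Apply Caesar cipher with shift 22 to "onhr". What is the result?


Caesar cipher: shift "onhr" by 22
  'o' (pos 14) + 22 = pos 10 = 'k'
  'n' (pos 13) + 22 = pos 9 = 'j'
  'h' (pos 7) + 22 = pos 3 = 'd'
  'r' (pos 17) + 22 = pos 13 = 'n'
Result: kjdn

kjdn


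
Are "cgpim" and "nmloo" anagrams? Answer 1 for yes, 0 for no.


Strings: "cgpim", "nmloo"
Sorted first:  cgimp
Sorted second: lmnoo
Differ at position 0: 'c' vs 'l' => not anagrams

0


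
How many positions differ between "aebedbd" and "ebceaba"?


Comparing "aebedbd" and "ebceaba" position by position:
  Position 0: 'a' vs 'e' => DIFFER
  Position 1: 'e' vs 'b' => DIFFER
  Position 2: 'b' vs 'c' => DIFFER
  Position 3: 'e' vs 'e' => same
  Position 4: 'd' vs 'a' => DIFFER
  Position 5: 'b' vs 'b' => same
  Position 6: 'd' vs 'a' => DIFFER
Positions that differ: 5

5


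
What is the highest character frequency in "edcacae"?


Input: edcacae
Character counts:
  'a': 2
  'c': 2
  'd': 1
  'e': 2
Maximum frequency: 2

2


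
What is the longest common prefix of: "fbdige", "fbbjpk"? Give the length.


Words: fbdige, fbbjpk
  Position 0: all 'f' => match
  Position 1: all 'b' => match
  Position 2: ('d', 'b') => mismatch, stop
LCP = "fb" (length 2)

2


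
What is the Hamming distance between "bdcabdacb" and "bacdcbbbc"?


Comparing "bdcabdacb" and "bacdcbbbc" position by position:
  Position 0: 'b' vs 'b' => same
  Position 1: 'd' vs 'a' => differ
  Position 2: 'c' vs 'c' => same
  Position 3: 'a' vs 'd' => differ
  Position 4: 'b' vs 'c' => differ
  Position 5: 'd' vs 'b' => differ
  Position 6: 'a' vs 'b' => differ
  Position 7: 'c' vs 'b' => differ
  Position 8: 'b' vs 'c' => differ
Total differences (Hamming distance): 7

7


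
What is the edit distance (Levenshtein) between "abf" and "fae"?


Computing edit distance: "abf" -> "fae"
DP table:
           f    a    e
      0    1    2    3
  a   1    1    1    2
  b   2    2    2    2
  f   3    2    3    3
Edit distance = dp[3][3] = 3

3


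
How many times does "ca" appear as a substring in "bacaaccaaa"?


Searching for "ca" in "bacaaccaaa"
Scanning each position:
  Position 0: "ba" => no
  Position 1: "ac" => no
  Position 2: "ca" => MATCH
  Position 3: "aa" => no
  Position 4: "ac" => no
  Position 5: "cc" => no
  Position 6: "ca" => MATCH
  Position 7: "aa" => no
  Position 8: "aa" => no
Total occurrences: 2

2


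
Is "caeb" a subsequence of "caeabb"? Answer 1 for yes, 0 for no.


Check if "caeb" is a subsequence of "caeabb"
Greedy scan:
  Position 0 ('c'): matches sub[0] = 'c'
  Position 1 ('a'): matches sub[1] = 'a'
  Position 2 ('e'): matches sub[2] = 'e'
  Position 3 ('a'): no match needed
  Position 4 ('b'): matches sub[3] = 'b'
  Position 5 ('b'): no match needed
All 4 characters matched => is a subsequence

1


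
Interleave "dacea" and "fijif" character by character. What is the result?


Interleaving "dacea" and "fijif":
  Position 0: 'd' from first, 'f' from second => "df"
  Position 1: 'a' from first, 'i' from second => "ai"
  Position 2: 'c' from first, 'j' from second => "cj"
  Position 3: 'e' from first, 'i' from second => "ei"
  Position 4: 'a' from first, 'f' from second => "af"
Result: dfaicjeiaf

dfaicjeiaf


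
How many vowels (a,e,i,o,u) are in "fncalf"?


Input: fncalf
Checking each character:
  'f' at position 0: consonant
  'n' at position 1: consonant
  'c' at position 2: consonant
  'a' at position 3: vowel (running total: 1)
  'l' at position 4: consonant
  'f' at position 5: consonant
Total vowels: 1

1


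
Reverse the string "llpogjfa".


Input: llpogjfa
Reading characters right to left:
  Position 7: 'a'
  Position 6: 'f'
  Position 5: 'j'
  Position 4: 'g'
  Position 3: 'o'
  Position 2: 'p'
  Position 1: 'l'
  Position 0: 'l'
Reversed: afjgopll

afjgopll


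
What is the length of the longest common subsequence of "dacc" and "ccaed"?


LCS of "dacc" and "ccaed"
DP table:
           c    c    a    e    d
      0    0    0    0    0    0
  d   0    0    0    0    0    1
  a   0    0    0    1    1    1
  c   0    1    1    1    1    1
  c   0    1    2    2    2    2
LCS length = dp[4][5] = 2

2


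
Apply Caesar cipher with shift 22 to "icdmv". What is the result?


Caesar cipher: shift "icdmv" by 22
  'i' (pos 8) + 22 = pos 4 = 'e'
  'c' (pos 2) + 22 = pos 24 = 'y'
  'd' (pos 3) + 22 = pos 25 = 'z'
  'm' (pos 12) + 22 = pos 8 = 'i'
  'v' (pos 21) + 22 = pos 17 = 'r'
Result: eyzir

eyzir


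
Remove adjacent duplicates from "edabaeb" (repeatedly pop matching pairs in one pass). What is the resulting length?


Input: edabaeb
Stack-based adjacent duplicate removal:
  Read 'e': push. Stack: e
  Read 'd': push. Stack: ed
  Read 'a': push. Stack: eda
  Read 'b': push. Stack: edab
  Read 'a': push. Stack: edaba
  Read 'e': push. Stack: edabae
  Read 'b': push. Stack: edabaeb
Final stack: "edabaeb" (length 7)

7


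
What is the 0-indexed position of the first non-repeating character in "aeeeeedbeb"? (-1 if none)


Input: aeeeeedbeb
Character frequencies:
  'a': 1
  'b': 2
  'd': 1
  'e': 6
Scanning left to right for freq == 1:
  Position 0 ('a'): unique! => answer = 0

0


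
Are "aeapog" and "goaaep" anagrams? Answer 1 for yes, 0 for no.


Strings: "aeapog", "goaaep"
Sorted first:  aaegop
Sorted second: aaegop
Sorted forms match => anagrams

1


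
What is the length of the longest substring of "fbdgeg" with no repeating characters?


Input: "fbdgeg"
Sliding window (track last position of each char):
  Position 0 ('f'): window [0,0] length 1 -- new best
  Position 1 ('b'): window [0,1] length 2 -- new best
  Position 2 ('d'): window [0,2] length 3 -- new best
  Position 3 ('g'): window [0,3] length 4 -- new best
  Position 4 ('e'): window [0,4] length 5 -- new best
  Position 5 ('g'): repeat (last at 3), move window start to 4
  Position 5 ('g'): window [4,5] length 2
Longest substring with no repeats: "fbdge" with length 5

5


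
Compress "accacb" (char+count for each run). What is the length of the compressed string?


Input: accacb
Runs:
  'a' x 1 => "a1"
  'c' x 2 => "c2"
  'a' x 1 => "a1"
  'c' x 1 => "c1"
  'b' x 1 => "b1"
Compressed: "a1c2a1c1b1"
Compressed length: 10

10


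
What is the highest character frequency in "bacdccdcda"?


Input: bacdccdcda
Character counts:
  'a': 2
  'b': 1
  'c': 4
  'd': 3
Maximum frequency: 4

4


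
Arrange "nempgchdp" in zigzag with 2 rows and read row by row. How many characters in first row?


Zigzag "nempgchdp" into 2 rows:
Placing characters:
  'n' => row 0
  'e' => row 1
  'm' => row 0
  'p' => row 1
  'g' => row 0
  'c' => row 1
  'h' => row 0
  'd' => row 1
  'p' => row 0
Rows:
  Row 0: "nmghp"
  Row 1: "epcd"
First row length: 5

5


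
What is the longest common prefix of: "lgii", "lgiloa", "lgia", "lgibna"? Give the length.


Words: lgii, lgiloa, lgia, lgibna
  Position 0: all 'l' => match
  Position 1: all 'g' => match
  Position 2: all 'i' => match
  Position 3: ('i', 'l', 'a', 'b') => mismatch, stop
LCP = "lgi" (length 3)

3


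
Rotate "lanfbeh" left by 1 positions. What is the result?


Input: "lanfbeh", rotate left by 1
First 1 characters: "l"
Remaining characters: "anfbeh"
Concatenate remaining + first: "anfbeh" + "l" = "anfbehl"

anfbehl


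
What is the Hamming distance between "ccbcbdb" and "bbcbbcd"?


Comparing "ccbcbdb" and "bbcbbcd" position by position:
  Position 0: 'c' vs 'b' => differ
  Position 1: 'c' vs 'b' => differ
  Position 2: 'b' vs 'c' => differ
  Position 3: 'c' vs 'b' => differ
  Position 4: 'b' vs 'b' => same
  Position 5: 'd' vs 'c' => differ
  Position 6: 'b' vs 'd' => differ
Total differences (Hamming distance): 6

6


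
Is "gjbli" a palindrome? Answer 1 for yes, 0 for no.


Input: gjbli
Reversed: ilbjg
  Compare pos 0 ('g') with pos 4 ('i'): MISMATCH
  Compare pos 1 ('j') with pos 3 ('l'): MISMATCH
Result: not a palindrome

0


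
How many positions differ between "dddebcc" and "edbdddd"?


Comparing "dddebcc" and "edbdddd" position by position:
  Position 0: 'd' vs 'e' => DIFFER
  Position 1: 'd' vs 'd' => same
  Position 2: 'd' vs 'b' => DIFFER
  Position 3: 'e' vs 'd' => DIFFER
  Position 4: 'b' vs 'd' => DIFFER
  Position 5: 'c' vs 'd' => DIFFER
  Position 6: 'c' vs 'd' => DIFFER
Positions that differ: 6

6


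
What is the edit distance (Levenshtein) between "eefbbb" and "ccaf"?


Computing edit distance: "eefbbb" -> "ccaf"
DP table:
           c    c    a    f
      0    1    2    3    4
  e   1    1    2    3    4
  e   2    2    2    3    4
  f   3    3    3    3    3
  b   4    4    4    4    4
  b   5    5    5    5    5
  b   6    6    6    6    6
Edit distance = dp[6][4] = 6

6


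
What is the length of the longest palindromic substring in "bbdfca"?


Input: "bbdfca"
Checking substrings for palindromes:
  [0:2] "bb" (len 2) => palindrome
Longest palindromic substring: "bb" with length 2

2


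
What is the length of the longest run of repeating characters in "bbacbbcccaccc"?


Input: "bbacbbcccaccc"
Scanning for longest run:
  Position 1 ('b'): continues run of 'b', length=2
  Position 2 ('a'): new char, reset run to 1
  Position 3 ('c'): new char, reset run to 1
  Position 4 ('b'): new char, reset run to 1
  Position 5 ('b'): continues run of 'b', length=2
  Position 6 ('c'): new char, reset run to 1
  Position 7 ('c'): continues run of 'c', length=2
  Position 8 ('c'): continues run of 'c', length=3
  Position 9 ('a'): new char, reset run to 1
  Position 10 ('c'): new char, reset run to 1
  Position 11 ('c'): continues run of 'c', length=2
  Position 12 ('c'): continues run of 'c', length=3
Longest run: 'c' with length 3

3


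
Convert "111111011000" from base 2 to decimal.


Input: "111111011000" in base 2
Positional expansion:
  Digit '1' (value 1) x 2^11 = 2048
  Digit '1' (value 1) x 2^10 = 1024
  Digit '1' (value 1) x 2^9 = 512
  Digit '1' (value 1) x 2^8 = 256
  Digit '1' (value 1) x 2^7 = 128
  Digit '1' (value 1) x 2^6 = 64
  Digit '0' (value 0) x 2^5 = 0
  Digit '1' (value 1) x 2^4 = 16
  Digit '1' (value 1) x 2^3 = 8
  Digit '0' (value 0) x 2^2 = 0
  Digit '0' (value 0) x 2^1 = 0
  Digit '0' (value 0) x 2^0 = 0
Sum = 4056

4056


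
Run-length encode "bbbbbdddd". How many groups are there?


Input: bbbbbdddd
Scanning for consecutive runs:
  Group 1: 'b' x 5 (positions 0-4)
  Group 2: 'd' x 4 (positions 5-8)
Total groups: 2

2


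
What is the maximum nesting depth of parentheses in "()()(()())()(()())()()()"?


Input: "()()(()())()(()())()()()"
Tracking depth:
  Position 0 '(': depth becomes 1
  Position 1 ')': depth becomes 0
  Position 2 '(': depth becomes 1
  Position 3 ')': depth becomes 0
  Position 4 '(': depth becomes 1
  Position 5 '(': depth becomes 2
  Position 6 ')': depth becomes 1
  Position 7 '(': depth becomes 2
  Position 8 ')': depth becomes 1
  Position 9 ')': depth becomes 0
  Position 10 '(': depth becomes 1
  Position 11 ')': depth becomes 0
  Position 12 '(': depth becomes 1
  Position 13 '(': depth becomes 2
  Position 14 ')': depth becomes 1
  Position 15 '(': depth becomes 2
  Position 16 ')': depth becomes 1
  Position 17 ')': depth becomes 0
  Position 18 '(': depth becomes 1
  Position 19 ')': depth becomes 0
  Position 20 '(': depth becomes 1
  Position 21 ')': depth becomes 0
  Position 22 '(': depth becomes 1
  Position 23 ')': depth becomes 0
Maximum depth reached: 2

2


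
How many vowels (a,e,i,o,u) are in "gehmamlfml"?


Input: gehmamlfml
Checking each character:
  'g' at position 0: consonant
  'e' at position 1: vowel (running total: 1)
  'h' at position 2: consonant
  'm' at position 3: consonant
  'a' at position 4: vowel (running total: 2)
  'm' at position 5: consonant
  'l' at position 6: consonant
  'f' at position 7: consonant
  'm' at position 8: consonant
  'l' at position 9: consonant
Total vowels: 2

2


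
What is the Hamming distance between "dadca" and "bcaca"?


Comparing "dadca" and "bcaca" position by position:
  Position 0: 'd' vs 'b' => differ
  Position 1: 'a' vs 'c' => differ
  Position 2: 'd' vs 'a' => differ
  Position 3: 'c' vs 'c' => same
  Position 4: 'a' vs 'a' => same
Total differences (Hamming distance): 3

3


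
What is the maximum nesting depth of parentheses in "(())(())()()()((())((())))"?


Input: "(())(())()()()((())((())))"
Tracking depth:
  Position 0 '(': depth becomes 1
  Position 1 '(': depth becomes 2
  Position 2 ')': depth becomes 1
  Position 3 ')': depth becomes 0
  Position 4 '(': depth becomes 1
  Position 5 '(': depth becomes 2
  Position 6 ')': depth becomes 1
  Position 7 ')': depth becomes 0
  Position 8 '(': depth becomes 1
  Position 9 ')': depth becomes 0
  Position 10 '(': depth becomes 1
  Position 11 ')': depth becomes 0
  Position 12 '(': depth becomes 1
  Position 13 ')': depth becomes 0
  Position 14 '(': depth becomes 1
  Position 15 '(': depth becomes 2
  Position 16 '(': depth becomes 3
  Position 17 ')': depth becomes 2
  Position 18 ')': depth becomes 1
  Position 19 '(': depth becomes 2
  Position 20 '(': depth becomes 3
  Position 21 '(': depth becomes 4
  Position 22 ')': depth becomes 3
  Position 23 ')': depth becomes 2
  Position 24 ')': depth becomes 1
  Position 25 ')': depth becomes 0
Maximum depth reached: 4

4


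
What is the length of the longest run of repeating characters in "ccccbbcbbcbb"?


Input: "ccccbbcbbcbb"
Scanning for longest run:
  Position 1 ('c'): continues run of 'c', length=2
  Position 2 ('c'): continues run of 'c', length=3
  Position 3 ('c'): continues run of 'c', length=4
  Position 4 ('b'): new char, reset run to 1
  Position 5 ('b'): continues run of 'b', length=2
  Position 6 ('c'): new char, reset run to 1
  Position 7 ('b'): new char, reset run to 1
  Position 8 ('b'): continues run of 'b', length=2
  Position 9 ('c'): new char, reset run to 1
  Position 10 ('b'): new char, reset run to 1
  Position 11 ('b'): continues run of 'b', length=2
Longest run: 'c' with length 4

4


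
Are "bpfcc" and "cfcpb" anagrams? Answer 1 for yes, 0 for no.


Strings: "bpfcc", "cfcpb"
Sorted first:  bccfp
Sorted second: bccfp
Sorted forms match => anagrams

1


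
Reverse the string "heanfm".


Input: heanfm
Reading characters right to left:
  Position 5: 'm'
  Position 4: 'f'
  Position 3: 'n'
  Position 2: 'a'
  Position 1: 'e'
  Position 0: 'h'
Reversed: mfnaeh

mfnaeh


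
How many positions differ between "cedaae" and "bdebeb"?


Comparing "cedaae" and "bdebeb" position by position:
  Position 0: 'c' vs 'b' => DIFFER
  Position 1: 'e' vs 'd' => DIFFER
  Position 2: 'd' vs 'e' => DIFFER
  Position 3: 'a' vs 'b' => DIFFER
  Position 4: 'a' vs 'e' => DIFFER
  Position 5: 'e' vs 'b' => DIFFER
Positions that differ: 6

6


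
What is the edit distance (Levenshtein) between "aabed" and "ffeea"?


Computing edit distance: "aabed" -> "ffeea"
DP table:
           f    f    e    e    a
      0    1    2    3    4    5
  a   1    1    2    3    4    4
  a   2    2    2    3    4    4
  b   3    3    3    3    4    5
  e   4    4    4    3    3    4
  d   5    5    5    4    4    4
Edit distance = dp[5][5] = 4

4


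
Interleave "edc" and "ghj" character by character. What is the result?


Interleaving "edc" and "ghj":
  Position 0: 'e' from first, 'g' from second => "eg"
  Position 1: 'd' from first, 'h' from second => "dh"
  Position 2: 'c' from first, 'j' from second => "cj"
Result: egdhcj

egdhcj


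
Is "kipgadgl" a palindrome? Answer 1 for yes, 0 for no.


Input: kipgadgl
Reversed: lgdagpik
  Compare pos 0 ('k') with pos 7 ('l'): MISMATCH
  Compare pos 1 ('i') with pos 6 ('g'): MISMATCH
  Compare pos 2 ('p') with pos 5 ('d'): MISMATCH
  Compare pos 3 ('g') with pos 4 ('a'): MISMATCH
Result: not a palindrome

0


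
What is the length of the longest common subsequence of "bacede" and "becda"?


LCS of "bacede" and "becda"
DP table:
           b    e    c    d    a
      0    0    0    0    0    0
  b   0    1    1    1    1    1
  a   0    1    1    1    1    2
  c   0    1    1    2    2    2
  e   0    1    2    2    2    2
  d   0    1    2    2    3    3
  e   0    1    2    2    3    3
LCS length = dp[6][5] = 3

3


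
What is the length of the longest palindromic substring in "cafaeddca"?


Input: "cafaeddca"
Checking substrings for palindromes:
  [1:4] "afa" (len 3) => palindrome
  [5:7] "dd" (len 2) => palindrome
Longest palindromic substring: "afa" with length 3

3


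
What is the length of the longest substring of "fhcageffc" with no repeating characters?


Input: "fhcageffc"
Sliding window (track last position of each char):
  Position 0 ('f'): window [0,0] length 1 -- new best
  Position 1 ('h'): window [0,1] length 2 -- new best
  Position 2 ('c'): window [0,2] length 3 -- new best
  Position 3 ('a'): window [0,3] length 4 -- new best
  Position 4 ('g'): window [0,4] length 5 -- new best
  Position 5 ('e'): window [0,5] length 6 -- new best
  Position 6 ('f'): repeat (last at 0), move window start to 1
  Position 6 ('f'): window [1,6] length 6
  Position 7 ('f'): repeat (last at 6), move window start to 7
  Position 7 ('f'): window [7,7] length 1
  Position 8 ('c'): window [7,8] length 2
Longest substring with no repeats: "fhcage" with length 6

6


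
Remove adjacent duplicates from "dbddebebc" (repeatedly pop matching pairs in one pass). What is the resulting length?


Input: dbddebebc
Stack-based adjacent duplicate removal:
  Read 'd': push. Stack: d
  Read 'b': push. Stack: db
  Read 'd': push. Stack: dbd
  Read 'd': matches stack top 'd' => pop. Stack: db
  Read 'e': push. Stack: dbe
  Read 'b': push. Stack: dbeb
  Read 'e': push. Stack: dbebe
  Read 'b': push. Stack: dbebeb
  Read 'c': push. Stack: dbebebc
Final stack: "dbebebc" (length 7)

7


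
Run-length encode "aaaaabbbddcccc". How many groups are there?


Input: aaaaabbbddcccc
Scanning for consecutive runs:
  Group 1: 'a' x 5 (positions 0-4)
  Group 2: 'b' x 3 (positions 5-7)
  Group 3: 'd' x 2 (positions 8-9)
  Group 4: 'c' x 4 (positions 10-13)
Total groups: 4

4


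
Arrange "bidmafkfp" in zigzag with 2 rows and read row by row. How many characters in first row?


Zigzag "bidmafkfp" into 2 rows:
Placing characters:
  'b' => row 0
  'i' => row 1
  'd' => row 0
  'm' => row 1
  'a' => row 0
  'f' => row 1
  'k' => row 0
  'f' => row 1
  'p' => row 0
Rows:
  Row 0: "bdakp"
  Row 1: "imff"
First row length: 5

5


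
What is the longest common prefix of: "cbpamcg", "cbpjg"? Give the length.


Words: cbpamcg, cbpjg
  Position 0: all 'c' => match
  Position 1: all 'b' => match
  Position 2: all 'p' => match
  Position 3: ('a', 'j') => mismatch, stop
LCP = "cbp" (length 3)

3


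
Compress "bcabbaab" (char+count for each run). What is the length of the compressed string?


Input: bcabbaab
Runs:
  'b' x 1 => "b1"
  'c' x 1 => "c1"
  'a' x 1 => "a1"
  'b' x 2 => "b2"
  'a' x 2 => "a2"
  'b' x 1 => "b1"
Compressed: "b1c1a1b2a2b1"
Compressed length: 12

12


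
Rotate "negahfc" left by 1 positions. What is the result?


Input: "negahfc", rotate left by 1
First 1 characters: "n"
Remaining characters: "egahfc"
Concatenate remaining + first: "egahfc" + "n" = "egahfcn"

egahfcn


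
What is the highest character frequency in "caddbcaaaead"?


Input: caddbcaaaead
Character counts:
  'a': 5
  'b': 1
  'c': 2
  'd': 3
  'e': 1
Maximum frequency: 5

5


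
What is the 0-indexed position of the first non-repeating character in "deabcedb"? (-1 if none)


Input: deabcedb
Character frequencies:
  'a': 1
  'b': 2
  'c': 1
  'd': 2
  'e': 2
Scanning left to right for freq == 1:
  Position 0 ('d'): freq=2, skip
  Position 1 ('e'): freq=2, skip
  Position 2 ('a'): unique! => answer = 2

2


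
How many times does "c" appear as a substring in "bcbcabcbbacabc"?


Searching for "c" in "bcbcabcbbacabc"
Scanning each position:
  Position 0: "b" => no
  Position 1: "c" => MATCH
  Position 2: "b" => no
  Position 3: "c" => MATCH
  Position 4: "a" => no
  Position 5: "b" => no
  Position 6: "c" => MATCH
  Position 7: "b" => no
  Position 8: "b" => no
  Position 9: "a" => no
  Position 10: "c" => MATCH
  Position 11: "a" => no
  Position 12: "b" => no
  Position 13: "c" => MATCH
Total occurrences: 5

5


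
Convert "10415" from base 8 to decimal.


Input: "10415" in base 8
Positional expansion:
  Digit '1' (value 1) x 8^4 = 4096
  Digit '0' (value 0) x 8^3 = 0
  Digit '4' (value 4) x 8^2 = 256
  Digit '1' (value 1) x 8^1 = 8
  Digit '5' (value 5) x 8^0 = 5
Sum = 4365

4365


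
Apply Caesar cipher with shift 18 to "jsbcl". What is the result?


Caesar cipher: shift "jsbcl" by 18
  'j' (pos 9) + 18 = pos 1 = 'b'
  's' (pos 18) + 18 = pos 10 = 'k'
  'b' (pos 1) + 18 = pos 19 = 't'
  'c' (pos 2) + 18 = pos 20 = 'u'
  'l' (pos 11) + 18 = pos 3 = 'd'
Result: bktud

bktud


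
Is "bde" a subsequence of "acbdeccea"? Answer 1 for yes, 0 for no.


Check if "bde" is a subsequence of "acbdeccea"
Greedy scan:
  Position 0 ('a'): no match needed
  Position 1 ('c'): no match needed
  Position 2 ('b'): matches sub[0] = 'b'
  Position 3 ('d'): matches sub[1] = 'd'
  Position 4 ('e'): matches sub[2] = 'e'
  Position 5 ('c'): no match needed
  Position 6 ('c'): no match needed
  Position 7 ('e'): no match needed
  Position 8 ('a'): no match needed
All 3 characters matched => is a subsequence

1


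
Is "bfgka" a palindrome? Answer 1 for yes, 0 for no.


Input: bfgka
Reversed: akgfb
  Compare pos 0 ('b') with pos 4 ('a'): MISMATCH
  Compare pos 1 ('f') with pos 3 ('k'): MISMATCH
Result: not a palindrome

0


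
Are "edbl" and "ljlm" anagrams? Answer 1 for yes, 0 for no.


Strings: "edbl", "ljlm"
Sorted first:  bdel
Sorted second: jllm
Differ at position 0: 'b' vs 'j' => not anagrams

0


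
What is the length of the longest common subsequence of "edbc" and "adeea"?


LCS of "edbc" and "adeea"
DP table:
           a    d    e    e    a
      0    0    0    0    0    0
  e   0    0    0    1    1    1
  d   0    0    1    1    1    1
  b   0    0    1    1    1    1
  c   0    0    1    1    1    1
LCS length = dp[4][5] = 1

1


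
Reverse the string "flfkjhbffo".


Input: flfkjhbffo
Reading characters right to left:
  Position 9: 'o'
  Position 8: 'f'
  Position 7: 'f'
  Position 6: 'b'
  Position 5: 'h'
  Position 4: 'j'
  Position 3: 'k'
  Position 2: 'f'
  Position 1: 'l'
  Position 0: 'f'
Reversed: offbhjkflf

offbhjkflf


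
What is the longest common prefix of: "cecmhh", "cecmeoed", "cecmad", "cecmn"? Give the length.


Words: cecmhh, cecmeoed, cecmad, cecmn
  Position 0: all 'c' => match
  Position 1: all 'e' => match
  Position 2: all 'c' => match
  Position 3: all 'm' => match
  Position 4: ('h', 'e', 'a', 'n') => mismatch, stop
LCP = "cecm" (length 4)

4


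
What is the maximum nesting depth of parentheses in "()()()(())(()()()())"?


Input: "()()()(())(()()()())"
Tracking depth:
  Position 0 '(': depth becomes 1
  Position 1 ')': depth becomes 0
  Position 2 '(': depth becomes 1
  Position 3 ')': depth becomes 0
  Position 4 '(': depth becomes 1
  Position 5 ')': depth becomes 0
  Position 6 '(': depth becomes 1
  Position 7 '(': depth becomes 2
  Position 8 ')': depth becomes 1
  Position 9 ')': depth becomes 0
  Position 10 '(': depth becomes 1
  Position 11 '(': depth becomes 2
  Position 12 ')': depth becomes 1
  Position 13 '(': depth becomes 2
  Position 14 ')': depth becomes 1
  Position 15 '(': depth becomes 2
  Position 16 ')': depth becomes 1
  Position 17 '(': depth becomes 2
  Position 18 ')': depth becomes 1
  Position 19 ')': depth becomes 0
Maximum depth reached: 2

2


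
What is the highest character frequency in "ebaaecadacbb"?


Input: ebaaecadacbb
Character counts:
  'a': 4
  'b': 3
  'c': 2
  'd': 1
  'e': 2
Maximum frequency: 4

4


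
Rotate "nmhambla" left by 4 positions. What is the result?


Input: "nmhambla", rotate left by 4
First 4 characters: "nmha"
Remaining characters: "mbla"
Concatenate remaining + first: "mbla" + "nmha" = "mblanmha"

mblanmha


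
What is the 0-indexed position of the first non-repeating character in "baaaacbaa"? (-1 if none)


Input: baaaacbaa
Character frequencies:
  'a': 6
  'b': 2
  'c': 1
Scanning left to right for freq == 1:
  Position 0 ('b'): freq=2, skip
  Position 1 ('a'): freq=6, skip
  Position 2 ('a'): freq=6, skip
  Position 3 ('a'): freq=6, skip
  Position 4 ('a'): freq=6, skip
  Position 5 ('c'): unique! => answer = 5

5


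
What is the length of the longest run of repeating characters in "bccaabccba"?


Input: "bccaabccba"
Scanning for longest run:
  Position 1 ('c'): new char, reset run to 1
  Position 2 ('c'): continues run of 'c', length=2
  Position 3 ('a'): new char, reset run to 1
  Position 4 ('a'): continues run of 'a', length=2
  Position 5 ('b'): new char, reset run to 1
  Position 6 ('c'): new char, reset run to 1
  Position 7 ('c'): continues run of 'c', length=2
  Position 8 ('b'): new char, reset run to 1
  Position 9 ('a'): new char, reset run to 1
Longest run: 'c' with length 2

2


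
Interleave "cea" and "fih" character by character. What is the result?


Interleaving "cea" and "fih":
  Position 0: 'c' from first, 'f' from second => "cf"
  Position 1: 'e' from first, 'i' from second => "ei"
  Position 2: 'a' from first, 'h' from second => "ah"
Result: cfeiah

cfeiah


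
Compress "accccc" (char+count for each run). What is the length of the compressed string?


Input: accccc
Runs:
  'a' x 1 => "a1"
  'c' x 5 => "c5"
Compressed: "a1c5"
Compressed length: 4

4


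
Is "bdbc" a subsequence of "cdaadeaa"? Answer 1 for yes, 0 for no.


Check if "bdbc" is a subsequence of "cdaadeaa"
Greedy scan:
  Position 0 ('c'): no match needed
  Position 1 ('d'): no match needed
  Position 2 ('a'): no match needed
  Position 3 ('a'): no match needed
  Position 4 ('d'): no match needed
  Position 5 ('e'): no match needed
  Position 6 ('a'): no match needed
  Position 7 ('a'): no match needed
Only matched 0/4 characters => not a subsequence

0


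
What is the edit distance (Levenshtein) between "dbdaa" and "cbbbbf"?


Computing edit distance: "dbdaa" -> "cbbbbf"
DP table:
           c    b    b    b    b    f
      0    1    2    3    4    5    6
  d   1    1    2    3    4    5    6
  b   2    2    1    2    3    4    5
  d   3    3    2    2    3    4    5
  a   4    4    3    3    3    4    5
  a   5    5    4    4    4    4    5
Edit distance = dp[5][6] = 5

5


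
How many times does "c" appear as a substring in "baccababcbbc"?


Searching for "c" in "baccababcbbc"
Scanning each position:
  Position 0: "b" => no
  Position 1: "a" => no
  Position 2: "c" => MATCH
  Position 3: "c" => MATCH
  Position 4: "a" => no
  Position 5: "b" => no
  Position 6: "a" => no
  Position 7: "b" => no
  Position 8: "c" => MATCH
  Position 9: "b" => no
  Position 10: "b" => no
  Position 11: "c" => MATCH
Total occurrences: 4

4


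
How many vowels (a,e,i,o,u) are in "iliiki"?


Input: iliiki
Checking each character:
  'i' at position 0: vowel (running total: 1)
  'l' at position 1: consonant
  'i' at position 2: vowel (running total: 2)
  'i' at position 3: vowel (running total: 3)
  'k' at position 4: consonant
  'i' at position 5: vowel (running total: 4)
Total vowels: 4

4


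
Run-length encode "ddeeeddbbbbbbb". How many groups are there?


Input: ddeeeddbbbbbbb
Scanning for consecutive runs:
  Group 1: 'd' x 2 (positions 0-1)
  Group 2: 'e' x 3 (positions 2-4)
  Group 3: 'd' x 2 (positions 5-6)
  Group 4: 'b' x 7 (positions 7-13)
Total groups: 4

4


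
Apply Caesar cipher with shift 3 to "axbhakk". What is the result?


Caesar cipher: shift "axbhakk" by 3
  'a' (pos 0) + 3 = pos 3 = 'd'
  'x' (pos 23) + 3 = pos 0 = 'a'
  'b' (pos 1) + 3 = pos 4 = 'e'
  'h' (pos 7) + 3 = pos 10 = 'k'
  'a' (pos 0) + 3 = pos 3 = 'd'
  'k' (pos 10) + 3 = pos 13 = 'n'
  'k' (pos 10) + 3 = pos 13 = 'n'
Result: daekdnn

daekdnn


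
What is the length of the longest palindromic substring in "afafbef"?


Input: "afafbef"
Checking substrings for palindromes:
  [0:3] "afa" (len 3) => palindrome
  [1:4] "faf" (len 3) => palindrome
Longest palindromic substring: "afa" with length 3

3


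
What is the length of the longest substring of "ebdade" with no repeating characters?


Input: "ebdade"
Sliding window (track last position of each char):
  Position 0 ('e'): window [0,0] length 1 -- new best
  Position 1 ('b'): window [0,1] length 2 -- new best
  Position 2 ('d'): window [0,2] length 3 -- new best
  Position 3 ('a'): window [0,3] length 4 -- new best
  Position 4 ('d'): repeat (last at 2), move window start to 3
  Position 4 ('d'): window [3,4] length 2
  Position 5 ('e'): window [3,5] length 3
Longest substring with no repeats: "ebda" with length 4

4


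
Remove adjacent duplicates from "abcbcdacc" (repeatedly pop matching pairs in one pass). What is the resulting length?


Input: abcbcdacc
Stack-based adjacent duplicate removal:
  Read 'a': push. Stack: a
  Read 'b': push. Stack: ab
  Read 'c': push. Stack: abc
  Read 'b': push. Stack: abcb
  Read 'c': push. Stack: abcbc
  Read 'd': push. Stack: abcbcd
  Read 'a': push. Stack: abcbcda
  Read 'c': push. Stack: abcbcdac
  Read 'c': matches stack top 'c' => pop. Stack: abcbcda
Final stack: "abcbcda" (length 7)

7


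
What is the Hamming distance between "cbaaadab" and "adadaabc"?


Comparing "cbaaadab" and "adadaabc" position by position:
  Position 0: 'c' vs 'a' => differ
  Position 1: 'b' vs 'd' => differ
  Position 2: 'a' vs 'a' => same
  Position 3: 'a' vs 'd' => differ
  Position 4: 'a' vs 'a' => same
  Position 5: 'd' vs 'a' => differ
  Position 6: 'a' vs 'b' => differ
  Position 7: 'b' vs 'c' => differ
Total differences (Hamming distance): 6

6


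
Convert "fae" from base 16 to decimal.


Input: "fae" in base 16
Positional expansion:
  Digit 'f' (value 15) x 16^2 = 3840
  Digit 'a' (value 10) x 16^1 = 160
  Digit 'e' (value 14) x 16^0 = 14
Sum = 4014

4014


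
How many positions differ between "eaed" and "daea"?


Comparing "eaed" and "daea" position by position:
  Position 0: 'e' vs 'd' => DIFFER
  Position 1: 'a' vs 'a' => same
  Position 2: 'e' vs 'e' => same
  Position 3: 'd' vs 'a' => DIFFER
Positions that differ: 2

2


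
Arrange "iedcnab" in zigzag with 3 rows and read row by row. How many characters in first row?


Zigzag "iedcnab" into 3 rows:
Placing characters:
  'i' => row 0
  'e' => row 1
  'd' => row 2
  'c' => row 1
  'n' => row 0
  'a' => row 1
  'b' => row 2
Rows:
  Row 0: "in"
  Row 1: "eca"
  Row 2: "db"
First row length: 2

2


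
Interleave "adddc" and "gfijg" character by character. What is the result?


Interleaving "adddc" and "gfijg":
  Position 0: 'a' from first, 'g' from second => "ag"
  Position 1: 'd' from first, 'f' from second => "df"
  Position 2: 'd' from first, 'i' from second => "di"
  Position 3: 'd' from first, 'j' from second => "dj"
  Position 4: 'c' from first, 'g' from second => "cg"
Result: agdfdidjcg

agdfdidjcg
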